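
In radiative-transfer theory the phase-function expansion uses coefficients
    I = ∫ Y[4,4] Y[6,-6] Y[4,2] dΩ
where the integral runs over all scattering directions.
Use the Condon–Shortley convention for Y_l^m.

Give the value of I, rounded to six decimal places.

-0.163436

Checks pass: Σm=0; 14 even; l₃=4∈[2,10].
(2·4+1)(2·6+1)(2·4+1) = 1053
Δ: 6! 2! 6! / 15! → 1/1261260
sum: t=2:+1/4608 t=3:−1/1296 t=4:+1/4608 = -7/20736
3j²(4 6 4; 0 0 0) = Δ·Π!·Σ² = 20/1287  (sign -1)
sum: t=0:+1/1036800 = 1/1036800
3j²(4 6 4; 4 -6 2) = Δ·Π!·Σ² = 4/195  (sign +1)
combine: 4πI² = 1053·20/1287·4/195 = 48/143
take √, sign -1: I = -0.16343598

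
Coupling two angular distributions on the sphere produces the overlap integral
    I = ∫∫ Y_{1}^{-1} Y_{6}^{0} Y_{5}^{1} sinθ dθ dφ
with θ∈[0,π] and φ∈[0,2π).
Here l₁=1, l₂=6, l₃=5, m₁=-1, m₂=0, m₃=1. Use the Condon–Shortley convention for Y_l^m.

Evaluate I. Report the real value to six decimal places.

m-sum 0 ✓  L=12 even ✓  5≤5≤7 ✓
Π(2lᵢ+1) = 3×13×11 = 429
triangle coeff Δ(1,6,5) = 1/858
Σ_t [1,1]: t=1:−1/14400 = -1/14400
(3j)²=6/143 [(1 6 5; 0 0 0)], sign=+1
Σ_t [2,2]: t=2:+1/34560 = 1/34560
(3j)²=5/286 [(1 6 5; -1 0 1)], sign=+1
⇒ 4πI² = 45/143
I = (+1)√(45/143/(4π)) = 0.15824621

0.158246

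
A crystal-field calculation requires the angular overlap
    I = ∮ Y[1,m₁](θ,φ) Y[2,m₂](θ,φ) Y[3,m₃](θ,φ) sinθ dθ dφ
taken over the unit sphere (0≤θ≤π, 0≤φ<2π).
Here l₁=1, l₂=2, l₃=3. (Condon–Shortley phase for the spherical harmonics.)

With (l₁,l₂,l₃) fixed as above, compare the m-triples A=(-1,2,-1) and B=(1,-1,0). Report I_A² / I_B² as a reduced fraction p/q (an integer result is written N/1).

1/3

Same 1,2,3: normalisation and zero-m 3j drop out of the ratio.
A: Δ: 0! 2! 4! / 7! → 1/105; sum: t=0:+1/48 = 1/48; 3j²(1 2 3; -1 2 -1) = Δ·Π!·Σ² = 1/105  (sign +1)
B: Δ: 0! 2! 4! / 7! → 1/105; sum: t=0:+1/12 = 1/12; 3j²(1 2 3; 1 -1 0) = Δ·Π!·Σ² = 1/35  (sign -1)
I_A²/I_B² = (1/105)/(1/35) = 1/3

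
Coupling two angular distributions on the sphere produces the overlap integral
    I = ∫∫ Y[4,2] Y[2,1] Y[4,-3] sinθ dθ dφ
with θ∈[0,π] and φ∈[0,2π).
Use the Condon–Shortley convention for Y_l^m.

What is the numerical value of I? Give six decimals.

-0.187702

m-sum 0 ✓  L=10 even ✓  2≤4≤6 ✓
Π(2lᵢ+1) = 9×5×9 = 405
triangle coeff Δ(4,2,4) = 1/13860
Σ_t [0,2]: t=0:+1/192 t=1:−1/36 t=2:+1/192 = -5/288
(3j)²=20/693 [(4 2 4; 0 0 0)], sign=-1
Σ_t [1,2]: t=1:−1/240 t=2:+1/1440 = -1/288
(3j)²=5/132 [(4 2 4; 2 1 -3)], sign=+1
⇒ 4πI² = 375/847
I = (-1)√(375/847/(4π)) = -0.18770204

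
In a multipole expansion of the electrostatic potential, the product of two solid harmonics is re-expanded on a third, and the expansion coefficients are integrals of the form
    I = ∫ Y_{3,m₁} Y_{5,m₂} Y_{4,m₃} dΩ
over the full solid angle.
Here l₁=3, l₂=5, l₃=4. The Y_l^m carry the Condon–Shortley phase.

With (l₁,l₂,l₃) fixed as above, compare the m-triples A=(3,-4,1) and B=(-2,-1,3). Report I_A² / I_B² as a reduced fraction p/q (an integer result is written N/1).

Same 3,5,4: normalisation and zero-m 3j drop out of the ratio.
A: Δ: 4! 2! 6! / 13! → 1/180180; sum: t=0:+1/5760 = 1/5760; 3j²(3 5 4; 3 -4 1) = Δ·Π!·Σ² = 9/286  (sign -1)
B: Δ: 4! 2! 6! / 13! → 1/180180; sum: t=3:−1/1440 t=4:+1/17280 = -11/17280; 3j²(3 5 4; -2 -1 3) = Δ·Π!·Σ² = 11/468  (sign +1)
I_A²/I_B² = (9/286)/(11/468) = 162/121

162/121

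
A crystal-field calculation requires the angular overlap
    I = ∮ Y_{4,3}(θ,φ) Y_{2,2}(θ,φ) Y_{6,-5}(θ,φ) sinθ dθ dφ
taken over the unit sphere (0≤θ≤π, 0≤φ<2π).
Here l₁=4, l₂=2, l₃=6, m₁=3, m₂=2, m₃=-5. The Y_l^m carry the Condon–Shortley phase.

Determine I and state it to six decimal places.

-0.288917

m-sum 0 ✓  L=12 even ✓  2≤6≤6 ✓
Π(2lᵢ+1) = 9×5×13 = 585
triangle coeff Δ(4,2,6) = 1/6435
Σ_t [0,0]: t=0:+1/2304 = 1/2304
(3j)²=5/143 [(4 2 6; 0 0 0)], sign=+1
Σ_t [0,0]: t=0:+1/120960 = 1/120960
(3j)²=2/39 [(4 2 6; 3 2 -5)], sign=-1
⇒ 4πI² = 150/143
I = (-1)√(150/143/(4π)) = -0.28891672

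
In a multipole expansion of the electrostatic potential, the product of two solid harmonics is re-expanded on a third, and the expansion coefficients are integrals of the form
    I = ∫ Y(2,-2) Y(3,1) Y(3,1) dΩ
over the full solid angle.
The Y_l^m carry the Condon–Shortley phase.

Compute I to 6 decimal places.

Rules hold: Σm=0, L=8 even, 1≤3≤5.
N = 5·7·7 = 245
Δ = 2!·2!·4!/9! = 1/3780
Racah Σ t=0..2: t=0:+1/24 t=1:−1/4 t=2:+1/24 = -1/6
⇒ 3j(2 3 3; 0 0 0)² = 4/105, sgn +1
Racah Σ t=2..2: t=2:+1/16 = 1/16
⇒ 3j(2 3 3; -2 1 1)² = 2/35, sgn +1
4πI² = N·(3j₀)²·(3jₘ)² = 8/15
I = +1·√(0.533333/4π) = 0.20601291

0.206013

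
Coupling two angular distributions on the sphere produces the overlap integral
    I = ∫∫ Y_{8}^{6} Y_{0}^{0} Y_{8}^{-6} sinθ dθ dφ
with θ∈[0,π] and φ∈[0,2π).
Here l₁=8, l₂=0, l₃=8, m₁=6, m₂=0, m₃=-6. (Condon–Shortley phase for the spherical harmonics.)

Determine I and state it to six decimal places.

m-sum 0 ✓  L=16 even ✓  8≤8≤8 ✓
Π(2lᵢ+1) = 17×1×17 = 289
triangle coeff Δ(8,0,8) = 1/17
Σ_t [0,0]: t=0:+1/1625702400 = 1/1625702400
(3j)²=1/17 [(8 0 8; 0 0 0)], sign=+1
Σ_t [0,0]: t=0:+1/174356582400 = 1/174356582400
(3j)²=1/17 [(8 0 8; 6 0 -6)], sign=+1
⇒ 4πI² = 1/1
I = (+1)√(1/1/(4π)) = 0.28209479

0.282095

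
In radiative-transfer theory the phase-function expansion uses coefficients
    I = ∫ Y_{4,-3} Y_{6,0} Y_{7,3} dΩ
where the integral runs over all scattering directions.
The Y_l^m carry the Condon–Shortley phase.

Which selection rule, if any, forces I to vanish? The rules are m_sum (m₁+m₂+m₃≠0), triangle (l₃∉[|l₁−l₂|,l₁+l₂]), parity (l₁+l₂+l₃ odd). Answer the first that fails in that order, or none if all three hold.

Σmᵢ = 0  ✓
l₃∈[|l₁−l₂|,l₁+l₂]=[2,10], have l₃=7  ✓
Σlᵢ = 17 ⇒ odd  ✗

parity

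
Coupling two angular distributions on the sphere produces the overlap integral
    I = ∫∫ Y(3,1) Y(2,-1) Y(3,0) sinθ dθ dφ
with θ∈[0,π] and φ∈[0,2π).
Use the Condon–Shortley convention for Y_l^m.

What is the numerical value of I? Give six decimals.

-0.059471

Rules hold: Σm=0, L=8 even, 1≤3≤5.
N = 7·5·7 = 245
Δ = 2!·4!·2!/9! = 1/3780
Racah Σ t=0..2: t=0:+1/24 t=1:−1/4 t=2:+1/24 = -1/6
⇒ 3j(3 2 3; 0 0 0)² = 4/105, sgn +1
Racah Σ t=0..1: t=0:+1/8 t=1:−1/12 = 1/24
⇒ 3j(3 2 3; 1 -1 0)² = 1/210, sgn -1
4πI² = N·(3j₀)²·(3jₘ)² = 2/45
I = -1·√(0.0444444/4π) = -0.05947080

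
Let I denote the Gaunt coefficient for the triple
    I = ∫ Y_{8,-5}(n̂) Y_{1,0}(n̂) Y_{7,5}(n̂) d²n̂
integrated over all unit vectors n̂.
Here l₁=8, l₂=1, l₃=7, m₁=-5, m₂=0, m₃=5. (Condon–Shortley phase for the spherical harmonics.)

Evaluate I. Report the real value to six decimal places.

m-sum 0 ✓  L=16 even ✓  7≤7≤9 ✓
Π(2lᵢ+1) = 17×3×15 = 765
triangle coeff Δ(8,1,7) = 1/2040
Σ_t [1,1]: t=1:−1/25401600 = -1/25401600
(3j)²=8/255 [(8 1 7; 0 0 0)], sign=+1
Σ_t [1,1]: t=1:−1/958003200 = -1/958003200
(3j)²=13/680 [(8 1 7; -5 0 5)], sign=-1
⇒ 4πI² = 39/85
I = (-1)√(39/85/(4π)) = -0.19108118

-0.191081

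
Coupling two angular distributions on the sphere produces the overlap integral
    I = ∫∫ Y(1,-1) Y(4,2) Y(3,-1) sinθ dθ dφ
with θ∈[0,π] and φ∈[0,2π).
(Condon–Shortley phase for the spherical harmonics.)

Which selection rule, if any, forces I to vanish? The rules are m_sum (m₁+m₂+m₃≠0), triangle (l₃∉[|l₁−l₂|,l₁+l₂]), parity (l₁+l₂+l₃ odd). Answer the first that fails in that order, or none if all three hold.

Σmᵢ = 0  ✓
l₃∈[|l₁−l₂|,l₁+l₂]=[3,5], have l₃=3  ✓
Σlᵢ = 8 ⇒ even  ✓

none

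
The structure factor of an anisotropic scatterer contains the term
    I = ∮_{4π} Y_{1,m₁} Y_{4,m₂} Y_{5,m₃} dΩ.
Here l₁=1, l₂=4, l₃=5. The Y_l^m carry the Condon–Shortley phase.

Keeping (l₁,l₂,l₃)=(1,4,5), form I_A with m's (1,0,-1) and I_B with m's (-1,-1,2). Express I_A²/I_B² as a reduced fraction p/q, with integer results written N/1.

l's match ⇒ only the (l;m) 3-j factors differ between A and B.
A: triangle coeff Δ(1,4,5) = 1/495; Σ_t [0,0]: t=0:+1/1152 = 1/1152; (3j)²=1/33 [(1 4 5; 1 0 -1)], sign=+1
B: triangle coeff Δ(1,4,5) = 1/495; Σ_t [0,0]: t=0:+1/1440 = 1/1440; (3j)²=7/165 [(1 4 5; -1 -1 2)], sign=-1
I_A²/I_B² = (1/33)/(7/165) = 5/7

5/7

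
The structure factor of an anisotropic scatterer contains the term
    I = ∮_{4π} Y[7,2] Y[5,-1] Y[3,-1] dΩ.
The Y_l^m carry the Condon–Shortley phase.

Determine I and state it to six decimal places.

0.000000

Σlᵢ=15 odd — θ-integrand is odd under cosθ→−cosθ; I=0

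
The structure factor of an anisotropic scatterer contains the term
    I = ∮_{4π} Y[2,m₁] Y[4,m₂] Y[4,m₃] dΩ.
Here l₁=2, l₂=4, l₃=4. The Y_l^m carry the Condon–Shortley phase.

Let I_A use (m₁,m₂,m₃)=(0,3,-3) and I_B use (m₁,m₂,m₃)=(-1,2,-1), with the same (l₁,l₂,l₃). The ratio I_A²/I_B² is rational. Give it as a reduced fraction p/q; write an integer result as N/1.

49/243

Same 2,4,4: normalisation and zero-m 3j drop out of the ratio.
A: Δ: 2! 2! 6! / 11! → 1/13860; sum: t=1:−1/720 t=2:+1/480 = 1/1440; 3j²(2 4 4; 0 3 -3) = Δ·Π!·Σ² = 7/1980  (sign -1)
B: Δ: 2! 2! 6! / 11! → 1/13860; sum: t=1:−1/240 t=2:+1/96 = 1/160; 3j²(2 4 4; -1 2 -1) = Δ·Π!·Σ² = 27/1540  (sign -1)
I_A²/I_B² = (7/1980)/(27/1540) = 49/243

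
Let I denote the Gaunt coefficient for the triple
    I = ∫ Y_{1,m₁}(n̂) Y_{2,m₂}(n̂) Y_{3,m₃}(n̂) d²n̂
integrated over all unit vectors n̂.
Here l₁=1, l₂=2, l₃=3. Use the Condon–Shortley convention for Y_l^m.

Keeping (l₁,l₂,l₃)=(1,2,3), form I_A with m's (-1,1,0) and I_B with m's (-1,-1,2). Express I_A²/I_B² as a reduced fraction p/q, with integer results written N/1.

3/10

l's match ⇒ only the (l;m) 3-j factors differ between A and B.
A: triangle coeff Δ(1,2,3) = 1/105; Σ_t [0,0]: t=0:+1/12 = 1/12; (3j)²=1/35 [(1 2 3; -1 1 0)], sign=-1
B: triangle coeff Δ(1,2,3) = 1/105; Σ_t [0,0]: t=0:+1/12 = 1/12; (3j)²=2/21 [(1 2 3; -1 -1 2)], sign=-1
I_A²/I_B² = (1/35)/(2/21) = 3/10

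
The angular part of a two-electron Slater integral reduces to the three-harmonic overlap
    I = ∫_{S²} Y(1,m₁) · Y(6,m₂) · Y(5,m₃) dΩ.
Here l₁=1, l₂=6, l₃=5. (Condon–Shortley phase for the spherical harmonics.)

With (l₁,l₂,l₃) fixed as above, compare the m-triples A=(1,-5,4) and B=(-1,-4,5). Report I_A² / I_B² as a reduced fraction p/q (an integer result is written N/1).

Shared (l₁,l₂,l₃)=(1,6,5): N and (l;000)² cancel in I_A²/I_B².
A: Δ = 2!·0!·10!/13! = 1/858; Racah Σ t=0..0: t=0:+1/725760 = 1/725760; ⇒ 3j(1 6 5; 1 -5 4)² = 5/78, sgn -1
B: Δ = 2!·0!·10!/13! = 1/858; Racah Σ t=2..2: t=2:+1/7257600 = 1/7257600; ⇒ 3j(1 6 5; -1 -4 5)² = 1/858, sgn +1
I_A²/I_B² = (5/78)/(1/858) = 55/1

55/1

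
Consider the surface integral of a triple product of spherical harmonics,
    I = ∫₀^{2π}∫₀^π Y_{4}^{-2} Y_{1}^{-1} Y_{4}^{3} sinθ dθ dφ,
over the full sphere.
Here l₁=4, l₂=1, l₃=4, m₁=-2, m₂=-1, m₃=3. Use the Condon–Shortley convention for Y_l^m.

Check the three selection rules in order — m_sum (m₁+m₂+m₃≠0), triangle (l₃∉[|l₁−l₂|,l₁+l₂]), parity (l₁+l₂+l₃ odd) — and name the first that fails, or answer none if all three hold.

parity

azimuthal sum: -2 − 1 + 3 = 0  ✓
3 ≤ 4 ≤ 5 (triangle on l)  ✓
L = 4 + 1 + 4 = 9 (odd)  ✗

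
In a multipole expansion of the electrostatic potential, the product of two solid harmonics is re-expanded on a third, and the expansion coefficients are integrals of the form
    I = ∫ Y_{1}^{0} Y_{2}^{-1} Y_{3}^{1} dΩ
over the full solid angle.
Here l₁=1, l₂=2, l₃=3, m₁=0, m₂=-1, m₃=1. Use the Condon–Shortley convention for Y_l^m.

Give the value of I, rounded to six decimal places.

-0.233597

m-sum 0 ✓  L=6 even ✓  1≤3≤3 ✓
Π(2lᵢ+1) = 3×5×7 = 105
triangle coeff Δ(1,2,3) = 1/105
Σ_t [0,0]: t=0:+1/4 = 1/4
(3j)²=3/35 [(1 2 3; 0 0 0)], sign=-1
Σ_t [0,0]: t=0:+1/6 = 1/6
(3j)²=8/105 [(1 2 3; 0 -1 1)], sign=+1
⇒ 4πI² = 24/35
I = (-1)√(24/35/(4π)) = -0.23359668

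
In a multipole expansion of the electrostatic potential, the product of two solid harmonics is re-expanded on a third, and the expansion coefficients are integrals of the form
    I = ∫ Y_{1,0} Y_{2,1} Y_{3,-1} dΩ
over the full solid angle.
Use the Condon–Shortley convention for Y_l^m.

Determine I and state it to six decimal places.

-0.233597

Checks pass: Σm=0; 6 even; l₃=3∈[1,3].
(2·1+1)(2·2+1)(2·3+1) = 105
Δ: 0! 2! 4! / 7! → 1/105
sum: t=0:+1/4 = 1/4
3j²(1 2 3; 0 0 0) = Δ·Π!·Σ² = 3/35  (sign -1)
sum: t=0:+1/6 = 1/6
3j²(1 2 3; 0 1 -1) = Δ·Π!·Σ² = 8/105  (sign +1)
combine: 4πI² = 105·3/35·8/105 = 24/35
take √, sign -1: I = -0.23359668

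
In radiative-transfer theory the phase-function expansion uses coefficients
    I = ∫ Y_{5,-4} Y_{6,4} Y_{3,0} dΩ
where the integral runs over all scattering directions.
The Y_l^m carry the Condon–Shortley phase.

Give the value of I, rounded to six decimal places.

-0.139560

Rules hold: Σm=0, L=14 even, 1≤3≤11.
N = 11·13·7 = 1001
Δ = 8!·2!·4!/15! = 1/675675
Racah Σ t=3..5: t=3:−1/8640 t=4:+1/2304 t=5:−1/8640 = 7/34560
⇒ 3j(5 6 3; 0 0 0)² = 7/429, sgn -1
Racah Σ t=7..8: t=7:−1/60480 t=8:+1/161280 = -1/96768
⇒ 3j(5 6 3; -4 4 0)² = 15/1001, sgn +1
4πI² = N·(3j₀)²·(3jₘ)² = 35/143
I = -1·√(0.244755/4π) = -0.13956004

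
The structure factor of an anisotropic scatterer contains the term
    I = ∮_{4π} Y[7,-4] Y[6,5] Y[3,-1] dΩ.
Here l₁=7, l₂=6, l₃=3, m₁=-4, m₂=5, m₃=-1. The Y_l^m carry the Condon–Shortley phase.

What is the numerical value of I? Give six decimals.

m-sum 0 ✓  L=16 even ✓  1≤3≤13 ✓
Π(2lᵢ+1) = 15×13×7 = 1365
triangle coeff Δ(7,6,3) = 1/2042040
Σ_t [4,6]: t=4:+1/207360 t=5:−1/57600 t=6:+1/207360 = -1/129600
(3j)²=168/12155 [(7 6 3; 0 0 0)], sign=+1
Σ_t [9,10]: t=9:−1/2903040 t=10:+1/21772800 = -13/43545600
(3j)²=143/7140 [(7 6 3; -4 5 -1)], sign=-1
⇒ 4πI² = 546/1445
I = (-1)√(546/1445/(4π)) = -0.17340334

-0.173403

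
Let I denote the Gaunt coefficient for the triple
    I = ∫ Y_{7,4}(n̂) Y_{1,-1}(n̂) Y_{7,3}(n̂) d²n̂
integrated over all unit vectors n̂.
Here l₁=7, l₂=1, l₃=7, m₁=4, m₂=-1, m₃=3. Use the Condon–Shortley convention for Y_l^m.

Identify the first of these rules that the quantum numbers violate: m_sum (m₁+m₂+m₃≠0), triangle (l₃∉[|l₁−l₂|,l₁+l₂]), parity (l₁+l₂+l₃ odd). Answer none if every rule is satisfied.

m_sum

m₁+m₂+m₃ = 4 − 1 + 3 = 6  ✗
triangle: |7−1|=6 ≤ l₃=7 ≤ 7+1=8
parity: l₁+l₂+l₃ = 15 is odd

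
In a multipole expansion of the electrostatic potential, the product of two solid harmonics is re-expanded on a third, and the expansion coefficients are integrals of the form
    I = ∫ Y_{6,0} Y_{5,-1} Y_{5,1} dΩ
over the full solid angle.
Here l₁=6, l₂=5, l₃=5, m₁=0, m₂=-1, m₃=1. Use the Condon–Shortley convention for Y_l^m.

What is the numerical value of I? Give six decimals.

-0.036818

Checks pass: Σm=0; 16 even; l₃=5∈[1,11].
(2·6+1)(2·5+1)(2·5+1) = 1573
Δ: 6! 6! 4! / 17! → 1/28588560
sum: t=1:−1/345600 t=2:+1/13824 t=3:−1/5184 t=4:+1/13824 t=5:−1/345600 = -7/129600
3j²(6 5 5; 0 0 0) = Δ·Π!·Σ² = 80/7293  (sign +1)
sum: t=0:+1/12441600 t=1:−1/86400 t=2:+1/9216 t=3:−1/7776 t=4:+1/55296 = -7/518400
3j²(6 5 5; 0 -1 1) = Δ·Π!·Σ² = 12/12155  (sign -1)
combine: 4πI² = 1573·80/7293·12/12155 = 64/3757
take √, sign -1: I = -0.03681836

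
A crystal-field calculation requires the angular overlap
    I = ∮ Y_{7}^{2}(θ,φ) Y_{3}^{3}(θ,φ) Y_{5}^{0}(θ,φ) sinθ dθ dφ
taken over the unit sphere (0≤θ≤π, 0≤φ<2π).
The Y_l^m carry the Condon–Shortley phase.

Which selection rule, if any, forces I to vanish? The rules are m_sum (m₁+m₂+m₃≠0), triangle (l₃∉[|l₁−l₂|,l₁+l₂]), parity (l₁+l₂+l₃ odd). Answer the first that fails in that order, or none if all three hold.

m_sum

azimuthal sum: 2 + 3 + 0 = 5  ✗
4 ≤ 5 ≤ 10 (triangle on l)
L = 7 + 3 + 5 = 15 (odd)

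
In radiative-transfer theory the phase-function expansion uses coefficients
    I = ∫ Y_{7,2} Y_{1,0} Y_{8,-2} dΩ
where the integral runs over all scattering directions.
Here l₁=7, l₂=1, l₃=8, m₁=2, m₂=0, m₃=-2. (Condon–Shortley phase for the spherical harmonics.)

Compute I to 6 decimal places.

Rules hold: Σm=0, L=16 even, 6≤8≤8.
N = 15·3·17 = 765
Δ = 0!·14!·2!/17! = 1/2040
Racah Σ t=0..0: t=0:+1/25401600 = 1/25401600
⇒ 3j(7 1 8; 0 0 0)² = 8/255, sgn +1
Racah Σ t=0..0: t=0:+1/43545600 = 1/43545600
⇒ 3j(7 1 8; 2 0 -2)² = 1/34, sgn +1
4πI² = N·(3j₀)²·(3jₘ)² = 12/17
I = +1·√(0.705882/4π) = 0.23700703

0.237007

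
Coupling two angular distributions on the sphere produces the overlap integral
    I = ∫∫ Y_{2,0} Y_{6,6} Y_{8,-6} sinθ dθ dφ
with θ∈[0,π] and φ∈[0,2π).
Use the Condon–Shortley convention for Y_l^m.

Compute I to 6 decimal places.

0.080953

Rules hold: Σm=0, L=16 even, 4≤8≤8.
N = 5·13·17 = 1105
Δ = 0!·4!·12!/17! = 1/30940
Racah Σ t=0..0: t=0:+1/2073600 = 1/2073600
⇒ 3j(2 6 8; 0 0 0)² = 28/1105, sgn +1
Racah Σ t=0..0: t=0:+1/1916006400 = 1/1916006400
⇒ 3j(2 6 8; 0 6 -6)² = 1/340, sgn +1
4πI² = N·(3j₀)²·(3jₘ)² = 7/85
I = +1·√(0.0823529/4π) = 0.08095331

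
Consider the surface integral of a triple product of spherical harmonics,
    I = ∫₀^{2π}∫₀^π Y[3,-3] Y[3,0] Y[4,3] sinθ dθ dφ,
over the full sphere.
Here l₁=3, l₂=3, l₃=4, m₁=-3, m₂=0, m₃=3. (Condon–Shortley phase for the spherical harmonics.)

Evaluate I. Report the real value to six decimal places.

0.203551

Checks pass: Σm=0; 10 even; l₃=4∈[0,6].
(2·3+1)(2·3+1)(2·4+1) = 441
Δ: 2! 4! 4! / 11! → 1/34650
sum: t=0:+1/72 t=1:−1/16 t=2:+1/72 = -5/144
3j²(3 3 4; 0 0 0) = Δ·Π!·Σ² = 2/77  (sign -1)
sum: t=2:+1/288 = 1/288
3j²(3 3 4; -3 0 3) = Δ·Π!·Σ² = 1/22  (sign -1)
combine: 4πI² = 441·2/77·1/22 = 63/121
take √, sign +1: I = 0.20355073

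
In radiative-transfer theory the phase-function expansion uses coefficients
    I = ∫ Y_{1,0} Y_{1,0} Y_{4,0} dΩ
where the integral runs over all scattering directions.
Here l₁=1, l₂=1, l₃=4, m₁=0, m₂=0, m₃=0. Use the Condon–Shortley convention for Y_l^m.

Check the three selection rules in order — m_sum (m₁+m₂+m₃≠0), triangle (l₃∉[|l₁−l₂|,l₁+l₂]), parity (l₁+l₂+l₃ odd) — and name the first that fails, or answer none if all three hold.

m₁+m₂+m₃ = 0 + 0 + 0 = 0  ✓
triangle: |1−1|=0 ≤ l₃=4 ≤ 1+1=2  ✗
parity: l₁+l₂+l₃ = 6 is even

triangle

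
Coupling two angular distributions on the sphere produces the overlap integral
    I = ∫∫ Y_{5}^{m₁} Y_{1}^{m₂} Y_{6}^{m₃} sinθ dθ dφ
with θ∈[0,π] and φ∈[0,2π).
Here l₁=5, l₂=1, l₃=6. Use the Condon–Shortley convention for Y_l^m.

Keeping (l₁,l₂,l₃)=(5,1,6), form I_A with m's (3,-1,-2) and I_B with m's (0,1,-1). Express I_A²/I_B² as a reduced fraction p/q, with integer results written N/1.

Same 5,1,6: normalisation and zero-m 3j drop out of the ratio.
A: Δ: 0! 10! 2! / 13! → 1/858; sum: t=0:+1/161280 = 1/161280; 3j²(5 1 6; 3 -1 -2) = Δ·Π!·Σ² = 1/143  (sign +1)
B: Δ: 0! 10! 2! / 13! → 1/858; sum: t=0:+1/28800 = 1/28800; 3j²(5 1 6; 0 1 -1) = Δ·Π!·Σ² = 7/286  (sign -1)
I_A²/I_B² = (1/143)/(7/286) = 2/7

2/7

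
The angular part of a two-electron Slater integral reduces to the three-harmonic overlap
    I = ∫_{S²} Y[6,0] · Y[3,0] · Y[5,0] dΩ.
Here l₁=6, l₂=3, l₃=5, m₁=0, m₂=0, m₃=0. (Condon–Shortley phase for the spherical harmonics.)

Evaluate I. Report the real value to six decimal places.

m-sum 0 ✓  L=14 even ✓  3≤5≤9 ✓
Π(2lᵢ+1) = 13×7×11 = 1001
triangle coeff Δ(6,3,5) = 1/675675
Σ_t [1,3]: t=1:−1/8640 t=2:+1/2304 t=3:−1/8640 = 7/34560
(3j)²=7/429 [(6 3 5; 0 0 0)], sign=-1
(m-triple is (0,0,0) — same symbol as above.)
⇒ 4πI² = 343/1287
I = (+1)√(343/1287/(4π)) = 0.14563067

0.145631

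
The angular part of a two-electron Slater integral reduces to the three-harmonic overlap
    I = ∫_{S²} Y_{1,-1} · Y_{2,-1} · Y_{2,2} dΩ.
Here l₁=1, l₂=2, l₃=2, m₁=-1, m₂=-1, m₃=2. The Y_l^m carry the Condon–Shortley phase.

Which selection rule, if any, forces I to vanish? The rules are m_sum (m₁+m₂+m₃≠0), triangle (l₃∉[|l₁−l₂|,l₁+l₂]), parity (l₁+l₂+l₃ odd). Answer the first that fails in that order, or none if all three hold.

Σmᵢ = 0  ✓
l₃∈[|l₁−l₂|,l₁+l₂]=[1,3], have l₃=2  ✓
Σlᵢ = 5 ⇒ odd  ✗

parity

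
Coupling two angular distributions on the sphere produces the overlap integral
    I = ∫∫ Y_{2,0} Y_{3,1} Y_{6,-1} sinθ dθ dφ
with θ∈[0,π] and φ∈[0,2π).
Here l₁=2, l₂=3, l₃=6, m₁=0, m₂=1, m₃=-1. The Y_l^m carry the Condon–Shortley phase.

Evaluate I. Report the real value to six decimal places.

0.000000

triangle: need 1≤l₃≤5, have 6; I=0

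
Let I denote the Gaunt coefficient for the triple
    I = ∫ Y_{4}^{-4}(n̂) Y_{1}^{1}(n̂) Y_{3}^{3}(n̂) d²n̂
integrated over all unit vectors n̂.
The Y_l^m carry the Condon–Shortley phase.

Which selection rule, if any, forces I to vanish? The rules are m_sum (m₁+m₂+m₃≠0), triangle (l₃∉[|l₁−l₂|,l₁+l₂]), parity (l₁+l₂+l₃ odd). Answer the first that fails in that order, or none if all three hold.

none

Σmᵢ = 0  ✓
l₃∈[|l₁−l₂|,l₁+l₂]=[3,5], have l₃=3  ✓
Σlᵢ = 8 ⇒ even  ✓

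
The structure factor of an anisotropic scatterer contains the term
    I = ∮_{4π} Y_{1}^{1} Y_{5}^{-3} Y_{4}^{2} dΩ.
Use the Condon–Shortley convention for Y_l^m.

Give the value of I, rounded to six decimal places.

m-sum 0 ✓  L=10 even ✓  4≤4≤6 ✓
Π(2lᵢ+1) = 3×11×9 = 297
triangle coeff Δ(1,5,4) = 1/495
Σ_t [1,1]: t=1:−1/576 = -1/576
(3j)²=5/99 [(1 5 4; 0 0 0)], sign=-1
Σ_t [0,0]: t=0:+1/2880 = 1/2880
(3j)²=28/495 [(1 5 4; 1 -3 2)], sign=+1
⇒ 4πI² = 28/33
I = (-1)√(28/33/(4π)) = -0.25984664

-0.259847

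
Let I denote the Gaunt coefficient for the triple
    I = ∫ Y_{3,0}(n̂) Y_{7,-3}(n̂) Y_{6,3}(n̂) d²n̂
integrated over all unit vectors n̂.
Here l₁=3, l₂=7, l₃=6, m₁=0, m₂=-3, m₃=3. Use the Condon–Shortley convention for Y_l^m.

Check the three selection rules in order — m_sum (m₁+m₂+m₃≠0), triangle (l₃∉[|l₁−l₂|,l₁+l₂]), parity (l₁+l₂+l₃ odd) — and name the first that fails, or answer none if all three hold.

none

azimuthal sum: 0 − 3 + 3 = 0  ✓
4 ≤ 6 ≤ 10 (triangle on l)  ✓
L = 3 + 7 + 6 = 16 (even)  ✓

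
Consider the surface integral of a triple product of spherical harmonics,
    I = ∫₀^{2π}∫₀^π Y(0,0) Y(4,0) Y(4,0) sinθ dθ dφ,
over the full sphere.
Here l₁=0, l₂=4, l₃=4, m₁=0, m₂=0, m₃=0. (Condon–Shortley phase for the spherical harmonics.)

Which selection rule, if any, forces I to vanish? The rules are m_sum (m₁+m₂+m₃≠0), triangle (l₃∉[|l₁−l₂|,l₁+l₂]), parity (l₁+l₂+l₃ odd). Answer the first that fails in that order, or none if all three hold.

none

m₁+m₂+m₃ = 0 + 0 + 0 = 0  ✓
triangle: |0−4|=4 ≤ l₃=4 ≤ 0+4=4  ✓
parity: l₁+l₂+l₃ = 8 is even  ✓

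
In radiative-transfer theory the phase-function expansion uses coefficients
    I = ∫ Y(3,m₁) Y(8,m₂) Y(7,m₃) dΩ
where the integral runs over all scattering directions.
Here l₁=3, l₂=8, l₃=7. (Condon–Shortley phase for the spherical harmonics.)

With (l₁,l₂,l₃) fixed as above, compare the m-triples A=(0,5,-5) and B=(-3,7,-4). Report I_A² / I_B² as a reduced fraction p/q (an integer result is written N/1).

Shared (l₁,l₂,l₃)=(3,8,7): N and (l;000)² cancel in I_A²/I_B².
A: Δ = 4!·2!·12!/19! = 1/5290740; Racah Σ t=1..3: t=1:−1/5748019200 t=2:+1/159667200 t=3:−1/87091200 = -31/5748019200; ⇒ 3j(3 8 7; 0 5 -5)² = 961/135660, sgn -1
B: Δ = 4!·2!·12!/19! = 1/5290740; Racah Σ t=4..4: t=4:+1/1916006400 = 1/1916006400; ⇒ 3j(3 8 7; -3 7 -4)² = 15/1292, sgn -1
I_A²/I_B² = (961/135660)/(15/1292) = 961/1575

961/1575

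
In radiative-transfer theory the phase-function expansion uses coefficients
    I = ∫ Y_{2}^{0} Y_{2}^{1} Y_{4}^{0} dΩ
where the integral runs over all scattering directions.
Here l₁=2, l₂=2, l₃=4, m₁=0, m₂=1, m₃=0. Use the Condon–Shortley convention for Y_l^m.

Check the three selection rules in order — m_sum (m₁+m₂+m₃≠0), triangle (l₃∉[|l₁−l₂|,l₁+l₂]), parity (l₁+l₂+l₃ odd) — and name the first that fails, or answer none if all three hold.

Σmᵢ = 1  ✗
l₃∈[|l₁−l₂|,l₁+l₂]=[0,4], have l₃=4
Σlᵢ = 8 ⇒ even

m_sum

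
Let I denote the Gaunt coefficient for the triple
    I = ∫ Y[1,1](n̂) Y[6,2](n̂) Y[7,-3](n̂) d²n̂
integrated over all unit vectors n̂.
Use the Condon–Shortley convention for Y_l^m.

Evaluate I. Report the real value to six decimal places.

Checks pass: Σm=0; 14 even; l₃=7∈[5,7].
(2·1+1)(2·6+1)(2·7+1) = 585
Δ: 0! 2! 12! / 15! → 1/1365
sum: t=0:+1/518400 = 1/518400
3j²(1 6 7; 0 0 0) = Δ·Π!·Σ² = 7/195  (sign -1)
sum: t=0:+1/1935360 = 1/1935360
3j²(1 6 7; 1 2 -3) = Δ·Π!·Σ² = 3/91  (sign +1)
combine: 4πI² = 585·7/195·3/91 = 9/13
take √, sign -1: I = -0.23471705

-0.234717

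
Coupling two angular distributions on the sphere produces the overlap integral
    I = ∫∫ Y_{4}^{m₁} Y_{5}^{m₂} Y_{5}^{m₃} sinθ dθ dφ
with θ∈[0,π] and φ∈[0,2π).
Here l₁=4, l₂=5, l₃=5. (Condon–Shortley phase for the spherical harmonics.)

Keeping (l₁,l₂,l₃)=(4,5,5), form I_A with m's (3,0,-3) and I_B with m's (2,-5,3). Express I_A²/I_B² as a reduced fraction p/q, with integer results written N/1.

1/2

l's match ⇒ only the (l;m) 3-j factors differ between A and B.
A: triangle coeff Δ(4,5,5) = 1/3153150; Σ_t [0,1]: t=0:+1/17280 t=1:−1/6912 = -1/11520; (3j)²=2/143 [(4 5 5; 3 0 -3)], sign=-1
B: triangle coeff Δ(4,5,5) = 1/3153150; Σ_t [0,0]: t=0:+1/69120 = 1/69120; (3j)²=4/143 [(4 5 5; 2 -5 3)], sign=+1
I_A²/I_B² = (2/143)/(4/143) = 1/2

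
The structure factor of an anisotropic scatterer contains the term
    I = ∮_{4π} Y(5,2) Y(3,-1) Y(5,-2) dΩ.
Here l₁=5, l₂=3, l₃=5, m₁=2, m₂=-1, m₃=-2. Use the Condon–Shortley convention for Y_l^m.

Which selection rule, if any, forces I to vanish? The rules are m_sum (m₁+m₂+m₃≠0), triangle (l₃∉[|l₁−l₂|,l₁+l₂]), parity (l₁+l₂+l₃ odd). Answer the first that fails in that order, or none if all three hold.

m₁+m₂+m₃ = 2 − 1 − 2 = -1  ✗
triangle: |5−3|=2 ≤ l₃=5 ≤ 5+3=8
parity: l₁+l₂+l₃ = 13 is odd

m_sum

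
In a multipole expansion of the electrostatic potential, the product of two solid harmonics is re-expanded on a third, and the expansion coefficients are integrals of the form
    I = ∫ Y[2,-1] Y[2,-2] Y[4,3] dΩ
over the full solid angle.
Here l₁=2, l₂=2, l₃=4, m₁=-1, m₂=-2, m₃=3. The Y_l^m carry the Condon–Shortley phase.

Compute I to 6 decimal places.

Checks pass: Σm=0; 8 even; l₃=4∈[0,4].
(2·2+1)(2·2+1)(2·4+1) = 225
Δ: 0! 4! 4! / 9! → 1/630
sum: t=0:+1/16 = 1/16
3j²(2 2 4; 0 0 0) = Δ·Π!·Σ² = 2/35  (sign +1)
sum: t=0:+1/144 = 1/144
3j²(2 2 4; -1 -2 3) = Δ·Π!·Σ² = 1/18  (sign -1)
combine: 4πI² = 225·2/35·1/18 = 5/7
take √, sign -1: I = -0.23841361

-0.238414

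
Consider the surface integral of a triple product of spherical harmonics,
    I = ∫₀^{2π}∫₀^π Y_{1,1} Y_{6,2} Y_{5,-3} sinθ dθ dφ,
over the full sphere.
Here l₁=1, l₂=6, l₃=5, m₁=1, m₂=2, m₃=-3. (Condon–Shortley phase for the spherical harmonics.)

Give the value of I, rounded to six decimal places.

0.100084

Checks pass: Σm=0; 12 even; l₃=5∈[5,7].
(2·1+1)(2·6+1)(2·5+1) = 429
Δ: 2! 0! 10! / 13! → 1/858
sum: t=1:−1/14400 = -1/14400
3j²(1 6 5; 0 0 0) = Δ·Π!·Σ² = 6/143  (sign +1)
sum: t=0:+1/161280 = 1/161280
3j²(1 6 5; 1 2 -3) = Δ·Π!·Σ² = 1/143  (sign +1)
combine: 4πI² = 429·6/143·1/143 = 18/143
take √, sign +1: I = 0.10008369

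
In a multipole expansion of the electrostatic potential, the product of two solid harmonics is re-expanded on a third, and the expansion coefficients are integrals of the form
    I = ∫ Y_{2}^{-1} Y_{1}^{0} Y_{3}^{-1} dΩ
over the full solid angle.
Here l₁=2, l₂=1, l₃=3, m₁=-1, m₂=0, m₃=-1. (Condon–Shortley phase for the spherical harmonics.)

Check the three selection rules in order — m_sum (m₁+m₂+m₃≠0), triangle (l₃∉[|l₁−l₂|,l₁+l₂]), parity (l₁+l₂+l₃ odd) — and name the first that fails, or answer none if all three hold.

m₁+m₂+m₃ = -1 + 0 − 1 = -2  ✗
triangle: |2−1|=1 ≤ l₃=3 ≤ 2+1=3
parity: l₁+l₂+l₃ = 6 is even

m_sum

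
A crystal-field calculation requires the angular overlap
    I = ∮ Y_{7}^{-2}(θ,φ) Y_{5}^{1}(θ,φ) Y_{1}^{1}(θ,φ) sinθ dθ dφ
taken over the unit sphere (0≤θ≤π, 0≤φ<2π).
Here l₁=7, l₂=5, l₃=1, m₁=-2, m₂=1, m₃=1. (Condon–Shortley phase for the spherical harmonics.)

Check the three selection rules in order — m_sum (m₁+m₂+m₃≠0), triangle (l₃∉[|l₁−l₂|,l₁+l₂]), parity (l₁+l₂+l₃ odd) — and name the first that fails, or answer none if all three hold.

m₁+m₂+m₃ = -2 + 1 + 1 = 0  ✓
triangle: |7−5|=2 ≤ l₃=1 ≤ 7+5=12  ✗
parity: l₁+l₂+l₃ = 13 is odd

triangle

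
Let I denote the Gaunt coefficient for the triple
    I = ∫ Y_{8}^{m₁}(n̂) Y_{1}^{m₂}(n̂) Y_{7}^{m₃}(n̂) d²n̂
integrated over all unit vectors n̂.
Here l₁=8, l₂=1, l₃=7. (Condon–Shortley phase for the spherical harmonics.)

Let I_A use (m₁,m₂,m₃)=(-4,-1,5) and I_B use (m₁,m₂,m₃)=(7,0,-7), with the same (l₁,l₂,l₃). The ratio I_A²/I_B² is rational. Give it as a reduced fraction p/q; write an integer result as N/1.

2/5

Same 8,1,7: normalisation and zero-m 3j drop out of the ratio.
A: Δ: 2! 14! 0! / 17! → 1/2040; sum: t=0:+1/1916006400 = 1/1916006400; 3j²(8 1 7; -4 -1 5) = Δ·Π!·Σ² = 1/340  (sign +1)
B: Δ: 2! 14! 0! / 17! → 1/2040; sum: t=1:−1/87178291200 = -1/87178291200; 3j²(8 1 7; 7 0 -7) = Δ·Π!·Σ² = 1/136  (sign -1)
I_A²/I_B² = (1/340)/(1/136) = 2/5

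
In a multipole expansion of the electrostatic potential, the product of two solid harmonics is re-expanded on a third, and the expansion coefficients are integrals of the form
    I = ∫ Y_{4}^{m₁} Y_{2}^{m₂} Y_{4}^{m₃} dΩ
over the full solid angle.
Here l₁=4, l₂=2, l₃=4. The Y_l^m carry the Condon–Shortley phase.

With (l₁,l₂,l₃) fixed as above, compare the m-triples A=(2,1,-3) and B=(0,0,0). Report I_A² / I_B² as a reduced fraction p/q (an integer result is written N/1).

21/16

Shared (l₁,l₂,l₃)=(4,2,4): N and (l;000)² cancel in I_A²/I_B².
A: Δ = 2!·6!·2!/11! = 1/13860; Racah Σ t=1..2: t=1:−1/240 t=2:+1/1440 = -1/288; ⇒ 3j(4 2 4; 2 1 -3)² = 5/132, sgn +1
B: Δ = 2!·6!·2!/11! = 1/13860; Racah Σ t=0..2: t=0:+1/192 t=1:−1/36 t=2:+1/192 = -5/288; ⇒ 3j(4 2 4; 0 0 0)² = 20/693, sgn -1
I_A²/I_B² = (5/132)/(20/693) = 21/16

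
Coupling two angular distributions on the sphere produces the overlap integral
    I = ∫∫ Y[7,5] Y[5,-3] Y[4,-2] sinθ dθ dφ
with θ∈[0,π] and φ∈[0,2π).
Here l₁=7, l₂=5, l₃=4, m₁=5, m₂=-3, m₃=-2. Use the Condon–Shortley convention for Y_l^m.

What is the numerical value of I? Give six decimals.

-0.151274

m-sum 0 ✓  L=16 even ✓  2≤4≤12 ✓
Π(2lᵢ+1) = 15×11×9 = 1485
triangle coeff Δ(7,5,4) = 1/6126120
Σ_t [3,5]: t=3:−1/69120 t=4:+1/20736 t=5:−1/69120 = 1/51840
(3j)²=280/21879 [(7 5 4; 0 0 0)], sign=+1
Σ_t [0,2]: t=0:+1/3870720 t=1:−1/604800 t=2:+1/2073600 = -53/58060800
(3j)²=2809/185640 [(7 5 4; 5 -3 -2)], sign=-1
⇒ 4πI² = 14045/48841
I = (-1)√(14045/48841/(4π)) = -0.15127378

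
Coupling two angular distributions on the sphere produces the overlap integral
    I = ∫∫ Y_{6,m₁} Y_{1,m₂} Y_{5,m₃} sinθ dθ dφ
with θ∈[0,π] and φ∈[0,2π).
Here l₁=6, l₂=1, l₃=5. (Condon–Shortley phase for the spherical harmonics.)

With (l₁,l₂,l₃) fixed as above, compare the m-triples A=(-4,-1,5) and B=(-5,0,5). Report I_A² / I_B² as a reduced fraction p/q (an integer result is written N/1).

1/11

Same 6,1,5: normalisation and zero-m 3j drop out of the ratio.
A: Δ: 2! 10! 0! / 13! → 1/858; sum: t=0:+1/7257600 = 1/7257600; 3j²(6 1 5; -4 -1 5) = Δ·Π!·Σ² = 1/858  (sign +1)
B: Δ: 2! 10! 0! / 13! → 1/858; sum: t=1:−1/3628800 = -1/3628800; 3j²(6 1 5; -5 0 5) = Δ·Π!·Σ² = 1/78  (sign -1)
I_A²/I_B² = (1/858)/(1/78) = 1/11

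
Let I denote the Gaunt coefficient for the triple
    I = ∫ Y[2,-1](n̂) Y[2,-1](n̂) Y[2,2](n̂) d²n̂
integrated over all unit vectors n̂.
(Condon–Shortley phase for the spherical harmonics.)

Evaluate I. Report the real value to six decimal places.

m-sum 0 ✓  L=6 even ✓  0≤2≤4 ✓
Π(2lᵢ+1) = 5×5×5 = 125
triangle coeff Δ(2,2,2) = 1/630
Σ_t [0,2]: t=0:+1/8 t=1:−1/1 t=2:+1/8 = -3/4
(3j)²=2/35 [(2 2 2; 0 0 0)], sign=-1
Σ_t [1,1]: t=1:−1/4 = -1/4
(3j)²=3/35 [(2 2 2; -1 -1 2)], sign=-1
⇒ 4πI² = 30/49
I = (+1)√(30/49/(4π)) = 0.22072812

0.220728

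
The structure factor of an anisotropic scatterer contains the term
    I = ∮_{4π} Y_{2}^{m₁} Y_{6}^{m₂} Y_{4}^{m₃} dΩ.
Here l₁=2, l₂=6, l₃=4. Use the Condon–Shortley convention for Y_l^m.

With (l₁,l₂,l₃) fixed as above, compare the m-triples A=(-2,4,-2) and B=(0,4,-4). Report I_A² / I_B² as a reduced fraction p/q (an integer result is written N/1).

14/3

l's match ⇒ only the (l;m) 3-j factors differ between A and B.
A: triangle coeff Δ(2,6,4) = 1/6435; Σ_t [4,4]: t=4:+1/34560 = 1/34560; (3j)²=14/429 [(2 6 4; -2 4 -2)], sign=+1
B: triangle coeff Δ(2,6,4) = 1/6435; Σ_t [2,2]: t=2:+1/161280 = 1/161280; (3j)²=1/143 [(2 6 4; 0 4 -4)], sign=+1
I_A²/I_B² = (14/429)/(1/143) = 14/3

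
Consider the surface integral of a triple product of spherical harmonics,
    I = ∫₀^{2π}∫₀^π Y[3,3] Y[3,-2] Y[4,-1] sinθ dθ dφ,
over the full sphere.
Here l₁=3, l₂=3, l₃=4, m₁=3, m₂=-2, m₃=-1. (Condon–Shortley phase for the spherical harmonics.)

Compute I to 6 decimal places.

0.140463

Rules hold: Σm=0, L=10 even, 0≤4≤6.
N = 7·7·9 = 441
Δ = 2!·4!·4!/11! = 1/34650
Racah Σ t=0..2: t=0:+1/72 t=1:−1/16 t=2:+1/72 = -5/144
⇒ 3j(3 3 4; 0 0 0)² = 2/77, sgn -1
Racah Σ t=0..0: t=0:+1/288 = 1/288
⇒ 3j(3 3 4; 3 -2 -1)² = 5/231, sgn -1
4πI² = N·(3j₀)²·(3jₘ)² = 30/121
I = +1·√(0.247934/4π) = 0.14046335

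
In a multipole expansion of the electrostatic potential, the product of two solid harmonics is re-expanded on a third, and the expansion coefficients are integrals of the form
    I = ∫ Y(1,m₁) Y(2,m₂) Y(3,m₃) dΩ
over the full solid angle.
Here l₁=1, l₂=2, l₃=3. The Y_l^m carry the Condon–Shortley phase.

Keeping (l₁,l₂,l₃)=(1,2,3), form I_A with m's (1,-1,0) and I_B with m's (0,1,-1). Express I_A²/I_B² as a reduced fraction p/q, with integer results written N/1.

3/8

Shared (l₁,l₂,l₃)=(1,2,3): N and (l;000)² cancel in I_A²/I_B².
A: Δ = 0!·2!·4!/7! = 1/105; Racah Σ t=0..0: t=0:+1/12 = 1/12; ⇒ 3j(1 2 3; 1 -1 0)² = 1/35, sgn -1
B: Δ = 0!·2!·4!/7! = 1/105; Racah Σ t=0..0: t=0:+1/6 = 1/6; ⇒ 3j(1 2 3; 0 1 -1)² = 8/105, sgn +1
I_A²/I_B² = (1/35)/(8/105) = 3/8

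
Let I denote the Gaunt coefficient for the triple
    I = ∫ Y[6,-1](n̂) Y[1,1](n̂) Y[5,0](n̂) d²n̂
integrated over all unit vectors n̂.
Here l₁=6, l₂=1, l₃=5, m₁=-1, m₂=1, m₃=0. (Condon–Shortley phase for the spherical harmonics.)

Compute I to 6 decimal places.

Checks pass: Σm=0; 12 even; l₃=5∈[5,7].
(2·6+1)(2·1+1)(2·5+1) = 429
Δ: 2! 10! 0! / 13! → 1/858
sum: t=1:−1/14400 = -1/14400
3j²(6 1 5; 0 0 0) = Δ·Π!·Σ² = 6/143  (sign +1)
sum: t=2:+1/28800 = 1/28800
3j²(6 1 5; -1 1 0) = Δ·Π!·Σ² = 7/286  (sign -1)
combine: 4πI² = 429·6/143·7/286 = 63/143
take √, sign -1: I = -0.18723944

-0.187239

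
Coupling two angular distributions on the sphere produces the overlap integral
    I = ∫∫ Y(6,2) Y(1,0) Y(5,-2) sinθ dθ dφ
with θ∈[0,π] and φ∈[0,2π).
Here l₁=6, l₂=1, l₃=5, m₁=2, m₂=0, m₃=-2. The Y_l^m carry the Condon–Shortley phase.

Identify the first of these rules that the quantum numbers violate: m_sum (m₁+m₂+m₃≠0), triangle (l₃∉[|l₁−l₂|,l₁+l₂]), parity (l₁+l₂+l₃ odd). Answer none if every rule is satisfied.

none

azimuthal sum: 2 + 0 − 2 = 0  ✓
5 ≤ 5 ≤ 7 (triangle on l)  ✓
L = 6 + 1 + 5 = 12 (even)  ✓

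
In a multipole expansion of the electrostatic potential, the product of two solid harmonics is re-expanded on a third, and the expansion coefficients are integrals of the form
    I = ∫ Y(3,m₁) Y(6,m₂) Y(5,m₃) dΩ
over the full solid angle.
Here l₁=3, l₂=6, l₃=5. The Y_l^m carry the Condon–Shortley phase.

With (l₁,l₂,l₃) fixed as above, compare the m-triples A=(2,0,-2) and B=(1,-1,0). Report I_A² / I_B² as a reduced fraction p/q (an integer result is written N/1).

Shared (l₁,l₂,l₃)=(3,6,5): N and (l;000)² cancel in I_A²/I_B².
A: Δ = 4!·2!·8!/15! = 1/675675; Racah Σ t=0..1: t=0:+1/34560 t=1:−1/8640 = -1/11520; ⇒ 3j(3 6 5; 2 0 -2)² = 3/143, sgn +1
B: Δ = 4!·2!·8!/15! = 1/675675; Racah Σ t=0..2: t=0:+1/34560 t=1:−1/3456 t=2:+1/5760 = -1/11520; ⇒ 3j(3 6 5; 1 -1 0)² = 2/429, sgn +1
I_A²/I_B² = (3/143)/(2/429) = 9/2

9/2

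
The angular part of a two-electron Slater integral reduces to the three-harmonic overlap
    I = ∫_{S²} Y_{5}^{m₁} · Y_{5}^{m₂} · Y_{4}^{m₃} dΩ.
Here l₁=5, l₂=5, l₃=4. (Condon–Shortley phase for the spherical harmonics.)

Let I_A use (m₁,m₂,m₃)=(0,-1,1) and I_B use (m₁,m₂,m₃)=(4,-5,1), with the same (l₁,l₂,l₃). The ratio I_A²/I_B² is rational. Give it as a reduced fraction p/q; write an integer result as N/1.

1/12

l's match ⇒ only the (l;m) 3-j factors differ between A and B.
A: triangle coeff Δ(5,5,4) = 1/3153150; Σ_t [1,4]: t=1:−1/17280 t=2:+1/1152 t=3:−1/864 t=4:+1/6912 = -7/34560; (3j)²=1/429 [(5 5 4; 0 -1 1)], sign=+1
B: triangle coeff Δ(5,5,4) = 1/3153150; Σ_t [0,0]: t=0:+1/103680 = 1/103680; (3j)²=4/143 [(5 5 4; 4 -5 1)], sign=-1
I_A²/I_B² = (1/429)/(4/143) = 1/12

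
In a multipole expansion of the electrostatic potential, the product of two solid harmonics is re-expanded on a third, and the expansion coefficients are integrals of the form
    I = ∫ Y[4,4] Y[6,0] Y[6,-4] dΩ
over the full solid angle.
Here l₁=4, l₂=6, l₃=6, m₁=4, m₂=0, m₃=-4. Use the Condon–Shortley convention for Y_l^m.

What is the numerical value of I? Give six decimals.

Checks pass: Σm=0; 16 even; l₃=6∈[2,10].
(2·4+1)(2·6+1)(2·6+1) = 1521
Δ: 4! 4! 8! / 17! → 1/15315300
sum: t=0:+1/829440 t=1:−1/25920 t=2:+1/9216 t=3:−1/25920 t=4:+1/829440 = 7/207360
3j²(4 6 6; 0 0 0) = Δ·Π!·Σ² = 28/2431  (sign +1)
sum: t=0:+1/829440 = 1/829440
3j²(4 6 6; 4 0 -4) = Δ·Π!·Σ² = 35/2431  (sign +1)
combine: 4πI² = 1521·28/2431·35/2431 = 8820/34969
take √, sign +1: I = 0.14167322

0.141673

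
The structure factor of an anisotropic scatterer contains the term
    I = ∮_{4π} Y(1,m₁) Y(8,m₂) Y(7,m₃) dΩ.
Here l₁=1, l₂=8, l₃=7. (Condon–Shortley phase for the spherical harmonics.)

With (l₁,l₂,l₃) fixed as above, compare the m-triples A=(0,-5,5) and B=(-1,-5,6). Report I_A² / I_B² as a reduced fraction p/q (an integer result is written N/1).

13/1

Same 1,8,7: normalisation and zero-m 3j drop out of the ratio.
A: Δ: 2! 0! 14! / 17! → 1/2040; sum: t=1:−1/958003200 = -1/958003200; 3j²(1 8 7; 0 -5 5) = Δ·Π!·Σ² = 13/680  (sign -1)
B: Δ: 2! 0! 14! / 17! → 1/2040; sum: t=2:+1/12454041600 = 1/12454041600; 3j²(1 8 7; -1 -5 6) = Δ·Π!·Σ² = 1/680  (sign -1)
I_A²/I_B² = (13/680)/(1/680) = 13/1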